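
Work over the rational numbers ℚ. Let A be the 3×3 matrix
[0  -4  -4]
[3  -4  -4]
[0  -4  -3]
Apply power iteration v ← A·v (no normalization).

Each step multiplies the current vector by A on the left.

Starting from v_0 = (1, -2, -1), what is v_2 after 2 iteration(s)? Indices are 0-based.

v_2 = (-104, -68, -93)

v_0 = (1, -2, -1).
v_1 = A·v_0 = (12, 15, 11).
v_2 = A·v_1 = (-104, -68, -93).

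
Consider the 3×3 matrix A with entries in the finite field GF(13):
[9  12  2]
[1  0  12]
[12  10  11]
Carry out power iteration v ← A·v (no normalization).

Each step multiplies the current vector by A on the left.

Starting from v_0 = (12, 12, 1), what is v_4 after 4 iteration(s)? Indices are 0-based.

v_4 = (6, 4, 9)

v_0 = (12, 12, 1).
v_1 = A·v_0 = (7, 11, 2).
v_2 = A·v_1 = (4, 5, 8).
v_3 = A·v_2 = (8, 9, 4).
v_4 = A·v_3 = (6, 4, 9).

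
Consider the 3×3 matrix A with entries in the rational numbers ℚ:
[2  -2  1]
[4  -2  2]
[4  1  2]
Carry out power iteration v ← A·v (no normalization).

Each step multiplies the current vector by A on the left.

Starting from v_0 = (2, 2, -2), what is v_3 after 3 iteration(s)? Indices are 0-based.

v_0 = (2, 2, -2).
v_1 = A·v_0 = (-2, 0, 6).
v_2 = A·v_1 = (2, 4, 4).
v_3 = A·v_2 = (0, 8, 20).

v_3 = (0, 8, 20)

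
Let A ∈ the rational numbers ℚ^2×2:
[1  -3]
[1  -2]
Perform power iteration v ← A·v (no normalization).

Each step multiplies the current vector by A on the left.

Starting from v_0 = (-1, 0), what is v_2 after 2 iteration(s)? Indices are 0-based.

v_2 = (2, 1)

v_0 = (-1, 0).
v_1 = A·v_0 = (-1, -1).
v_2 = A·v_1 = (2, 1).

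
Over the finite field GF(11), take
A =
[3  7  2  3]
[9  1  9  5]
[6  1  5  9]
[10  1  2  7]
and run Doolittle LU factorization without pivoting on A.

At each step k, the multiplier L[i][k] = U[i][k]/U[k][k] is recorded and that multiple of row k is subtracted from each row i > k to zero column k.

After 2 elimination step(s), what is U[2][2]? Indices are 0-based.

U[2][2] = 4

[col 0] pivot 3
  R1 -= 3*R0 → (0, 2, 3, 7)  (L[1][0] := 3)
  R2 -= 2*R0 → (0, 9, 1, 3)  (L[2][0] := 2)
  R3 -= 7*R0 → (0, 7, 10, 8)  (L[3][0] := 7)
[col 1] pivot 2
  R2 -= 10*R1 → (0, 0, 4, 10)  (L[2][1] := 10)
  R3 -= 9*R1 → (0, 0, 5, 0)  (L[3][1] := 9)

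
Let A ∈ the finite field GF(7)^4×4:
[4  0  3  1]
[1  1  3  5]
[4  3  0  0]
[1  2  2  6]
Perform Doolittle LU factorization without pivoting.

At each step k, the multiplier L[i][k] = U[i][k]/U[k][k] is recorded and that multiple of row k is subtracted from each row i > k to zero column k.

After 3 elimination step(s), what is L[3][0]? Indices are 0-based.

Step 1: pivot at (0,0) is 4.
  row1 ← row1 − (2)·row0  ⇒  L[1][0]=2, U row1=(0, 1, 4, 3)
  row2 ← row2 − (1)·row0  ⇒  L[2][0]=1, U row2=(0, 3, 4, 6)
  row3 ← row3 − (2)·row0  ⇒  L[3][0]=2, U row3=(0, 2, 3, 4)
Step 2: pivot at (1,1) is 1.
  row2 ← row2 − (3)·row1  ⇒  L[2][1]=3, U row2=(0, 0, 6, 4)
  row3 ← row3 − (2)·row1  ⇒  L[3][1]=2, U row3=(0, 0, 2, 5)
Step 3: pivot at (2,2) is 6.
  row3 ← row3 − (5)·row2  ⇒  L[3][2]=5, U row3=(0, 0, 0, 6)

L[3][0] = 2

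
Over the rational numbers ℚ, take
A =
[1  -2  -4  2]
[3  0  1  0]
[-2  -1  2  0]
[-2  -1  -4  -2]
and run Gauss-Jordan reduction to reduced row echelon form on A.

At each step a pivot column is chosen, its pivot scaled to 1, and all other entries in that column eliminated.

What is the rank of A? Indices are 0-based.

rank = 4

[1] R0 /= 1  ⇒  (1, -2, -4, 2)
     R1 -= 3·R0  ⇒  (0, 6, 13, -6)
     R2 -= -2·R0  ⇒  (0, -5, -6, 4)
     R3 -= -2·R0  ⇒  (0, -5, -12, 2)
[2] R1 /= 6  ⇒  (0, 1, 13/6, -1)
     R0 -= -2·R1  ⇒  (1, 0, 1/3, 0)
     R2 -= -5·R1  ⇒  (0, 0, 29/6, -1)
     R3 -= -5·R1  ⇒  (0, 0, -7/6, -3)
[3] R2 /= 29/6  ⇒  (0, 0, 1, -6/29)
     R0 -= 1/3·R2  ⇒  (1, 0, 0, 2/29)
     R1 -= 13/6·R2  ⇒  (0, 1, 0, -16/29)
     R3 -= -7/6·R2  ⇒  (0, 0, 0, -94/29)
[4] R3 /= -94/29  ⇒  (0, 0, 0, 1)
     R0 -= 2/29·R3  ⇒  (1, 0, 0, 0)
     R1 -= -16/29·R3  ⇒  (0, 1, 0, 0)
     R2 -= -6/29·R3  ⇒  (0, 0, 1, 0)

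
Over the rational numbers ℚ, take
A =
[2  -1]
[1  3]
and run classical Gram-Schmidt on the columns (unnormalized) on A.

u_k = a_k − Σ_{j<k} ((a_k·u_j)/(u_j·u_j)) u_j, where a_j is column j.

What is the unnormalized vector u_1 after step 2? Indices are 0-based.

Step 1: u_0 = a_0 = (2, 1).
Step 2: u_1 = a_1 − (1/5)·u_0 = (-7/5, 14/5).

u_1 = (-7/5, 14/5)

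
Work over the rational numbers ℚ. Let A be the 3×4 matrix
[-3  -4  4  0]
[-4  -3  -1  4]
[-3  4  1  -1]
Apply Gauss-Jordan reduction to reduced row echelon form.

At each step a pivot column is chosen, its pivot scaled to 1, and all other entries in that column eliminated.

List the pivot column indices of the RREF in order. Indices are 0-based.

[1] R0 /= -3  ⇒  (1, 4/3, -4/3, 0)
     R1 -= -4·R0  ⇒  (0, 7/3, -19/3, 4)
     R2 -= -3·R0  ⇒  (0, 8, -3, -1)
[2] R1 /= 7/3  ⇒  (0, 1, -19/7, 12/7)
     R0 -= 4/3·R1  ⇒  (1, 0, 16/7, -16/7)
     R2 -= 8·R1  ⇒  (0, 0, 131/7, -103/7)
[3] R2 /= 131/7  ⇒  (0, 0, 1, -103/131)
     R0 -= 16/7·R2  ⇒  (1, 0, 0, -64/131)
     R1 -= -19/7·R2  ⇒  (0, 1, 0, -55/131)

pivot columns: 0, 1, 2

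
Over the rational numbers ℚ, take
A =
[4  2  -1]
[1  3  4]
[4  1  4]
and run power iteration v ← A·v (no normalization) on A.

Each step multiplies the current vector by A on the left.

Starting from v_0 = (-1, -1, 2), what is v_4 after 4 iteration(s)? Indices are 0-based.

v_0 = (-1, -1, 2).
v_1 = A·v_0 = (-8, 4, 3).
v_2 = A·v_1 = (-27, 16, -16).
v_3 = A·v_2 = (-60, -43, -156).
v_4 = A·v_3 = (-170, -813, -907).

v_4 = (-170, -813, -907)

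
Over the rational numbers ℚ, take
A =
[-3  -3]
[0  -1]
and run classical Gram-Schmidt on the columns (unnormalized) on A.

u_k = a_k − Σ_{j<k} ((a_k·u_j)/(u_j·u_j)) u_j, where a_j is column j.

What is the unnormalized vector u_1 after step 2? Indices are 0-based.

u_1 = (0, -1)

Step 1: u_0 = a_0 = (-3, 0).
Step 2: u_1 = a_1 − (1)·u_0 = (0, -1).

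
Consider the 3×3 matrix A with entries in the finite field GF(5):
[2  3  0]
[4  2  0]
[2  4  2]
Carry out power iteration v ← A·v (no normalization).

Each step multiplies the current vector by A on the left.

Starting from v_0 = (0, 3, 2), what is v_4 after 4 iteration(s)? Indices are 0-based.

v_4 = (2, 4, 1)

v_0 = (0, 3, 2).
v_1 = A·v_0 = (4, 1, 1).
v_2 = A·v_1 = (1, 3, 4).
v_3 = A·v_2 = (1, 0, 2).
v_4 = A·v_3 = (2, 4, 1).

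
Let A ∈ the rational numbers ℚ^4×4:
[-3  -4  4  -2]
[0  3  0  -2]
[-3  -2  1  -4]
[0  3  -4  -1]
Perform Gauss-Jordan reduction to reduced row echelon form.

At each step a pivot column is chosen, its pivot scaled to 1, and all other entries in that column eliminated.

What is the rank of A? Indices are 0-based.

[1] R0 /= -3  ⇒  (1, 4/3, -4/3, 2/3)
     R2 -= -3·R0  ⇒  (0, 2, -3, -2)
[2] R1 /= 3  ⇒  (0, 1, 0, -2/3)
     R0 -= 4/3·R1  ⇒  (1, 0, -4/3, 14/9)
     R2 -= 2·R1  ⇒  (0, 0, -3, -2/3)
     R3 -= 3·R1  ⇒  (0, 0, -4, 1)
[3] R2 /= -3  ⇒  (0, 0, 1, 2/9)
     R0 -= -4/3·R2  ⇒  (1, 0, 0, 50/27)
     R3 -= -4·R2  ⇒  (0, 0, 0, 17/9)
[4] R3 /= 17/9  ⇒  (0, 0, 0, 1)
     R0 -= 50/27·R3  ⇒  (1, 0, 0, 0)
     R1 -= -2/3·R3  ⇒  (0, 1, 0, 0)
     R2 -= 2/9·R3  ⇒  (0, 0, 1, 0)

rank = 4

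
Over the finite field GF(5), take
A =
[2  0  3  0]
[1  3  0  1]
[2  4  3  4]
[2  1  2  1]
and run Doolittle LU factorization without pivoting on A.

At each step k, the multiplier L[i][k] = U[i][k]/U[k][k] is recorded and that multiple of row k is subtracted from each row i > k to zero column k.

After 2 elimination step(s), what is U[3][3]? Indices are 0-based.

Step 1: pivot at (0,0) is 2.
  row1 ← row1 − (3)·row0  ⇒  L[1][0]=3, U row1=(0, 3, 1, 1)
  row2 ← row2 − (1)·row0  ⇒  L[2][0]=1, U row2=(0, 4, 0, 4)
  row3 ← row3 − (1)·row0  ⇒  L[3][0]=1, U row3=(0, 1, 4, 1)
Step 2: pivot at (1,1) is 3.
  row2 ← row2 − (3)·row1  ⇒  L[2][1]=3, U row2=(0, 0, 2, 1)
  row3 ← row3 − (2)·row1  ⇒  L[3][1]=2, U row3=(0, 0, 2, 4)

U[3][3] = 4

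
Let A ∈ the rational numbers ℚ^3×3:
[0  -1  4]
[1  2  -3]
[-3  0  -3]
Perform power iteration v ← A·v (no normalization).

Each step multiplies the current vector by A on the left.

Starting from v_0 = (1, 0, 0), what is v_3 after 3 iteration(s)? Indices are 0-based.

v_0 = (1, 0, 0).
v_1 = A·v_0 = (0, 1, -3).
v_2 = A·v_1 = (-13, 11, 9).
v_3 = A·v_2 = (25, -18, 12).

v_3 = (25, -18, 12)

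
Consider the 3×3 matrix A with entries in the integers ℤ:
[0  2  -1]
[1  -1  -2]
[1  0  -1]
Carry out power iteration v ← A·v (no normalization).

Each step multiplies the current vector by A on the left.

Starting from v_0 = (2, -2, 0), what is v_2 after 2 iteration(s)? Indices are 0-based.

v_2 = (6, -12, -6)

v_0 = (2, -2, 0).
v_1 = A·v_0 = (-4, 4, 2).
v_2 = A·v_1 = (6, -12, -6).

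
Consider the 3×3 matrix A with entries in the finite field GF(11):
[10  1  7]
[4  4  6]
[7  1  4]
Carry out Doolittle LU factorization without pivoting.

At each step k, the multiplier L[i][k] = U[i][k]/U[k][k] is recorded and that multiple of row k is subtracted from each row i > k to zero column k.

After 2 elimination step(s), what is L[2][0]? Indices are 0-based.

[col 0] pivot 10
  R1 -= 7*R0 → (0, 8, 1)  (L[1][0] := 7)
  R2 -= 4*R0 → (0, 8, 9)  (L[2][0] := 4)
[col 1] pivot 8
  R2 -= 1*R1 → (0, 0, 8)  (L[2][1] := 1)

L[2][0] = 4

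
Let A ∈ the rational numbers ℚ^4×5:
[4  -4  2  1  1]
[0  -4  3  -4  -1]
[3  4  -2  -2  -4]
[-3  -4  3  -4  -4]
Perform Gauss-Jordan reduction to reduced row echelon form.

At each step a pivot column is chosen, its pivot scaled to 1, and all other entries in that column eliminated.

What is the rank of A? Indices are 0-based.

pivot(0,0)=4: scale R0 → (1, -1, 1/2, 1/4, 1/4)
  clear (2,0): R2 −= (3)R0 → (0, 7, -7/2, -11/4, -19/4)
  clear (3,0): R3 −= (-3)R0 → (0, -7, 9/2, -13/4, -13/4)
pivot(1,1)=-4: scale R1 → (0, 1, -3/4, 1, 1/4)
  clear (0,1): R0 −= (-1)R1 → (1, 0, -1/4, 5/4, 1/2)
  clear (2,1): R2 −= (7)R1 → (0, 0, 7/4, -39/4, -13/2)
  clear (3,1): R3 −= (-7)R1 → (0, 0, -3/4, 15/4, -3/2)
pivot(2,2)=7/4: scale R2 → (0, 0, 1, -39/7, -26/7)
  clear (0,2): R0 −= (-1/4)R2 → (1, 0, 0, -1/7, -3/7)
  clear (1,2): R1 −= (-3/4)R2 → (0, 1, 0, -89/28, -71/28)
  clear (3,2): R3 −= (-3/4)R2 → (0, 0, 0, -3/7, -30/7)
pivot(3,3)=-3/7: scale R3 → (0, 0, 0, 1, 10)
  clear (0,3): R0 −= (-1/7)R3 → (1, 0, 0, 0, 1)
  clear (1,3): R1 −= (-89/28)R3 → (0, 1, 0, 0, 117/4)
  clear (2,3): R2 −= (-39/7)R3 → (0, 0, 1, 0, 52)

rank = 4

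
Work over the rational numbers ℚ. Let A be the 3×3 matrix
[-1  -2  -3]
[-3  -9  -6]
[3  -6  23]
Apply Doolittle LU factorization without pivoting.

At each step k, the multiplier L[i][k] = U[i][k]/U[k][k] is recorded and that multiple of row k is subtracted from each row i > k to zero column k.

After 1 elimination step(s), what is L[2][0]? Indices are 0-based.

k=0: U[0][0]=-1
  eliminate (1,0): mult=3, new row 1: (0, -3, 3); set L[1][0]=3
  eliminate (2,0): mult=-3, new row 2: (0, -12, 14); set L[2][0]=-3

L[2][0] = -3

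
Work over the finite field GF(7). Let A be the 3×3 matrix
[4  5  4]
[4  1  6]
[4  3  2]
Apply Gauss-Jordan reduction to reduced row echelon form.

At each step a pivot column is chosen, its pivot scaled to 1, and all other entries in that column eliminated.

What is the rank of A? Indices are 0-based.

[1] R0 /= 4  ⇒  (1, 3, 1)
     R1 -= 4·R0  ⇒  (0, 3, 2)
     R2 -= 4·R0  ⇒  (0, 5, 5)
[2] R1 /= 3  ⇒  (0, 1, 3)
     R0 -= 3·R1  ⇒  (1, 0, 6)
     R2 -= 5·R1  ⇒  (0, 0, 4)
[3] R2 /= 4  ⇒  (0, 0, 1)
     R0 -= 6·R2  ⇒  (1, 0, 0)
     R1 -= 3·R2  ⇒  (0, 1, 0)

rank = 3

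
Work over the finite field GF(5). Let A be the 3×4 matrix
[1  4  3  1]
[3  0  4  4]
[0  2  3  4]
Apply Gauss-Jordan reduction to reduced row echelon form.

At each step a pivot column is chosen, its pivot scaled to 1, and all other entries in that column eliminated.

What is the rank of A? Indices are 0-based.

pivot(0,0)=1: scale R0 → (1, 4, 3, 1)
  clear (1,0): R1 −= (3)R0 → (0, 3, 0, 1)
pivot(1,1)=3: scale R1 → (0, 1, 0, 2)
  clear (0,1): R0 −= (4)R1 → (1, 0, 3, 3)
  clear (2,1): R2 −= (2)R1 → (0, 0, 3, 0)
pivot(2,2)=3: scale R2 → (0, 0, 1, 0)
  clear (0,2): R0 −= (3)R2 → (1, 0, 0, 3)

rank = 3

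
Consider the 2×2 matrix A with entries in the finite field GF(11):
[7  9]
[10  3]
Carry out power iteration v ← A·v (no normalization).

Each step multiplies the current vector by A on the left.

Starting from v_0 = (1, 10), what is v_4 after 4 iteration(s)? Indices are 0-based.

v_4 = (4, 5)

v_0 = (1, 10).
v_1 = A·v_0 = (9, 7).
v_2 = A·v_1 = (5, 1).
v_3 = A·v_2 = (0, 9).
v_4 = A·v_3 = (4, 5).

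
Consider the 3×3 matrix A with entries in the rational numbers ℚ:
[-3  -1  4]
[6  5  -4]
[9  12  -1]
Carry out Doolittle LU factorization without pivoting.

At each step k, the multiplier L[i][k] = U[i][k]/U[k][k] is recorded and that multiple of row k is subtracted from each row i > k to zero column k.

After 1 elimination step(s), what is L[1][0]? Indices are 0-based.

k=0: U[0][0]=-3
  eliminate (1,0): mult=-2, new row 1: (0, 3, 4); set L[1][0]=-2
  eliminate (2,0): mult=-3, new row 2: (0, 9, 11); set L[2][0]=-3

L[1][0] = -2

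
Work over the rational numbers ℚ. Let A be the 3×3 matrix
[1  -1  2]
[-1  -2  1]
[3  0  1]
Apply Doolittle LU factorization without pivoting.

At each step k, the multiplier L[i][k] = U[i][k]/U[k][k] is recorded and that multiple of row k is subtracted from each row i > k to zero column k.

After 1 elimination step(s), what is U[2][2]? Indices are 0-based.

[col 0] pivot 1
  R1 -= -1*R0 → (0, -3, 3)  (L[1][0] := -1)
  R2 -= 3*R0 → (0, 3, -5)  (L[2][0] := 3)

U[2][2] = -5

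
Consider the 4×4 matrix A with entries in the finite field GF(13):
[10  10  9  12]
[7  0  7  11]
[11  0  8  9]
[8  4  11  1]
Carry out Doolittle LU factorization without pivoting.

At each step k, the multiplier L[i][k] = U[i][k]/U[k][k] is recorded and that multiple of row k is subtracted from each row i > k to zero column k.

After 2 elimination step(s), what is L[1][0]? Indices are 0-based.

[col 0] pivot 10
  R1 -= 2*R0 → (0, 6, 2, 0)  (L[1][0] := 2)
  R2 -= 5*R0 → (0, 2, 2, 1)  (L[2][0] := 5)
  R3 -= 6*R0 → (0, 9, 9, 7)  (L[3][0] := 6)
[col 1] pivot 6
  R2 -= 9*R1 → (0, 0, 10, 1)  (L[2][1] := 9)
  R3 -= 8*R1 → (0, 0, 6, 7)  (L[3][1] := 8)

L[1][0] = 2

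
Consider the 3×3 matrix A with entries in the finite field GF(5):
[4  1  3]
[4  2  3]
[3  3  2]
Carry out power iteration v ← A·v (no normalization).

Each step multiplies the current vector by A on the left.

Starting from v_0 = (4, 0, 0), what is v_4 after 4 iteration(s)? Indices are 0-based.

v_0 = (4, 0, 0).
v_1 = A·v_0 = (1, 1, 2).
v_2 = A·v_1 = (1, 2, 0).
v_3 = A·v_2 = (1, 3, 4).
v_4 = A·v_3 = (4, 2, 0).

v_4 = (4, 2, 0)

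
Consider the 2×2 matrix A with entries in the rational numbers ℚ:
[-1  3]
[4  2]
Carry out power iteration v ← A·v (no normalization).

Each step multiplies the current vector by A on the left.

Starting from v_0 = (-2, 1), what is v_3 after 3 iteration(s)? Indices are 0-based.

v_3 = (47, -76)

v_0 = (-2, 1).
v_1 = A·v_0 = (5, -6).
v_2 = A·v_1 = (-23, 8).
v_3 = A·v_2 = (47, -76).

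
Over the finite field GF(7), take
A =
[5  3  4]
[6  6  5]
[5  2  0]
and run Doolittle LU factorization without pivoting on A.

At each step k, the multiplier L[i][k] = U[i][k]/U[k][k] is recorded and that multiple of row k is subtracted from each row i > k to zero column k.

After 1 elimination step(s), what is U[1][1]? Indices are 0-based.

Step 1: pivot at (0,0) is 5.
  row1 ← row1 − (4)·row0  ⇒  L[1][0]=4, U row1=(0, 1, 3)
  row2 ← row2 − (1)·row0  ⇒  L[2][0]=1, U row2=(0, 6, 3)

U[1][1] = 1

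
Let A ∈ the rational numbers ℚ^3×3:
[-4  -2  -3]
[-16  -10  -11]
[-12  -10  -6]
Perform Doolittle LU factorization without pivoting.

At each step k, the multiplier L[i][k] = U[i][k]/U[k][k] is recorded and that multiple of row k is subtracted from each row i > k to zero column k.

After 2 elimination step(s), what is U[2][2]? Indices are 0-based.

U[2][2] = 1

k=0: U[0][0]=-4
  eliminate (1,0): mult=4, new row 1: (0, -2, 1); set L[1][0]=4
  eliminate (2,0): mult=3, new row 2: (0, -4, 3); set L[2][0]=3
k=1: U[1][1]=-2
  eliminate (2,1): mult=2, new row 2: (0, 0, 1); set L[2][1]=2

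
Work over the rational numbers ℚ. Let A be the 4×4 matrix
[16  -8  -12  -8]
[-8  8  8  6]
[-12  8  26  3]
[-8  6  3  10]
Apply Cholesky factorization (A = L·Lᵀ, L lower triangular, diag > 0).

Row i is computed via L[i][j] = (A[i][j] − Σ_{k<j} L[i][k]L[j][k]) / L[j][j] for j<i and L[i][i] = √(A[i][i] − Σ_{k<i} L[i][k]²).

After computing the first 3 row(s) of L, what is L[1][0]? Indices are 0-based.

L[1][0] = -2

Step 1: L[0][0] = √(16) = 4.
  L[1][0] = (-8) / L[0][0] = -2.
Step 2: L[1][1] = √(4) = 2.
  L[2][0] = (-12) / L[0][0] = -3.
  L[2][1] = (2) / L[1][1] = 1.
Step 3: L[2][2] = √(16) = 4.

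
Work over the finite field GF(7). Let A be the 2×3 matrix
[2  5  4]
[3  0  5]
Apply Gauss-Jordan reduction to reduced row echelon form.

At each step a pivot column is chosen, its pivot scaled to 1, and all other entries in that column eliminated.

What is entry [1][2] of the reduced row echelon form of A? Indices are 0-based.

[1] R0 /= 2  ⇒  (1, 6, 2)
     R1 -= 3·R0  ⇒  (0, 3, 6)
[2] R1 /= 3  ⇒  (0, 1, 2)
     R0 -= 6·R1  ⇒  (1, 0, 4)

M[1][2] = 2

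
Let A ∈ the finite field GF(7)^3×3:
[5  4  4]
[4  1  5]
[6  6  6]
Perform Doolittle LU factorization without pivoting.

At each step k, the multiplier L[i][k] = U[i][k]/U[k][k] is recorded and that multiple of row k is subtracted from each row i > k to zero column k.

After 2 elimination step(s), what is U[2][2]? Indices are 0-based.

[col 0] pivot 5
  R1 -= 5*R0 → (0, 2, 6)  (L[1][0] := 5)
  R2 -= 4*R0 → (0, 4, 4)  (L[2][0] := 4)
[col 1] pivot 2
  R2 -= 2*R1 → (0, 0, 6)  (L[2][1] := 2)

U[2][2] = 6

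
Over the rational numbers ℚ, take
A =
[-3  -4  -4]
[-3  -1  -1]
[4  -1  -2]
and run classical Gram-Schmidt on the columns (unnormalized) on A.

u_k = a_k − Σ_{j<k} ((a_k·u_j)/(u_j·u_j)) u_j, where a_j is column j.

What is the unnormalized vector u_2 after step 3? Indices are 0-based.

u_2 = (63/491, -171/491, -81/491)

Step 1: u_0 = a_0 = (-3, -3, 4).
Step 2: u_1 = a_1 − (11/34)·u_0 = (-103/34, -1/34, -39/17).
Step 3: u_2 = a_2 − (7/34)·u_0 − (569/491)·u_1 = (63/491, -171/491, -81/491).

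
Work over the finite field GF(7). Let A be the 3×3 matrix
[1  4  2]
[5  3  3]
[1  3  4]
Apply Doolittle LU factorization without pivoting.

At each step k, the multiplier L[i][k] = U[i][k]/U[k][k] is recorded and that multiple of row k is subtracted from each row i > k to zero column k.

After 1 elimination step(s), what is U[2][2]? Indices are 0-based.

U[2][2] = 2

k=0: U[0][0]=1
  eliminate (1,0): mult=5, new row 1: (0, 4, 0); set L[1][0]=5
  eliminate (2,0): mult=1, new row 2: (0, 6, 2); set L[2][0]=1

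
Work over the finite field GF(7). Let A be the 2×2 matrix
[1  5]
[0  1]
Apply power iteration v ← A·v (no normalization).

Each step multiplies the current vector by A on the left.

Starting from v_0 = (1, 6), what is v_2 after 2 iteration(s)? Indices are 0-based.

v_2 = (5, 6)

v_0 = (1, 6).
v_1 = A·v_0 = (3, 6).
v_2 = A·v_1 = (5, 6).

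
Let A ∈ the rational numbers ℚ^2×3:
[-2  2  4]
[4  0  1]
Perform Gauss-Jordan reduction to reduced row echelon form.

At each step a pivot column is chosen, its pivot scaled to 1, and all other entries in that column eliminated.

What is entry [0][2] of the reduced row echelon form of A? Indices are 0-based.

M[0][2] = 1/4

[1] R0 /= -2  ⇒  (1, -1, -2)
     R1 -= 4·R0  ⇒  (0, 4, 9)
[2] R1 /= 4  ⇒  (0, 1, 9/4)
     R0 -= -1·R1  ⇒  (1, 0, 1/4)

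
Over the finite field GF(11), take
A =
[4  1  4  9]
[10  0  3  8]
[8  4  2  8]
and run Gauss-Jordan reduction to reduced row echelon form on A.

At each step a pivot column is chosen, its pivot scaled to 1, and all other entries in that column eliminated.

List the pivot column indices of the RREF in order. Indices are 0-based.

pivot columns: 0, 1, 2

[1] R0 /= 4  ⇒  (1, 3, 1, 5)
     R1 -= 10·R0  ⇒  (0, 3, 4, 2)
     R2 -= 8·R0  ⇒  (0, 2, 5, 1)
[2] R1 /= 3  ⇒  (0, 1, 5, 8)
     R0 -= 3·R1  ⇒  (1, 0, 8, 3)
     R2 -= 2·R1  ⇒  (0, 0, 6, 7)
[3] R2 /= 6  ⇒  (0, 0, 1, 3)
     R0 -= 8·R2  ⇒  (1, 0, 0, 1)
     R1 -= 5·R2  ⇒  (0, 1, 0, 4)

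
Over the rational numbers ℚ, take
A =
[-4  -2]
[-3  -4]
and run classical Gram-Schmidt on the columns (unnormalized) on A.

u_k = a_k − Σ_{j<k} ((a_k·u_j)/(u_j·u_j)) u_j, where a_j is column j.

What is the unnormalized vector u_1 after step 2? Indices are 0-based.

Step 1: u_0 = a_0 = (-4, -3).
Step 2: u_1 = a_1 − (4/5)·u_0 = (6/5, -8/5).

u_1 = (6/5, -8/5)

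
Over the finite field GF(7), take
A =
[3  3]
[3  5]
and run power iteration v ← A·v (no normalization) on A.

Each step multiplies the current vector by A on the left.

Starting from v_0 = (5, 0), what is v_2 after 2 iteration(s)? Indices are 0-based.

v_2 = (6, 1)

v_0 = (5, 0).
v_1 = A·v_0 = (1, 1).
v_2 = A·v_1 = (6, 1).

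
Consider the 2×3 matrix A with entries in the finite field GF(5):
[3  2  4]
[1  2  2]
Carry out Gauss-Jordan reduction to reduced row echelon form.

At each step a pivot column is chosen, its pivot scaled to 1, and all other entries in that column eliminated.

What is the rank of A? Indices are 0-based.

pivot(0,0)=3: scale R0 → (1, 4, 3)
  clear (1,0): R1 −= (1)R0 → (0, 3, 4)
pivot(1,1)=3: scale R1 → (0, 1, 3)
  clear (0,1): R0 −= (4)R1 → (1, 0, 1)

rank = 2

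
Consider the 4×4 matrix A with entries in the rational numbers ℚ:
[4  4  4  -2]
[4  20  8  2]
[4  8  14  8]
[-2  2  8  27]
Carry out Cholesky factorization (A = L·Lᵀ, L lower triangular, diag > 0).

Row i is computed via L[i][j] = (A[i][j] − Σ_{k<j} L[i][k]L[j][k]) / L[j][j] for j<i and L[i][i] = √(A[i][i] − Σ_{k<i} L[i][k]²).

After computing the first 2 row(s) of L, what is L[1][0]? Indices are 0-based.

L[1][0] = 2

Step 1: L[0][0] = √(4) = 2.
  L[1][0] = (4) / L[0][0] = 2.
Step 2: L[1][1] = √(16) = 4.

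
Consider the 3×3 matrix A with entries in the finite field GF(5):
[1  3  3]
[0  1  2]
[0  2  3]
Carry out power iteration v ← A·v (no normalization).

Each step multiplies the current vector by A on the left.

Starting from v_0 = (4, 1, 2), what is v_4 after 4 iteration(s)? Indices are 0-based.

v_4 = (1, 2, 0)

v_0 = (4, 1, 2).
v_1 = A·v_0 = (3, 0, 3).
v_2 = A·v_1 = (2, 1, 4).
v_3 = A·v_2 = (2, 4, 4).
v_4 = A·v_3 = (1, 2, 0).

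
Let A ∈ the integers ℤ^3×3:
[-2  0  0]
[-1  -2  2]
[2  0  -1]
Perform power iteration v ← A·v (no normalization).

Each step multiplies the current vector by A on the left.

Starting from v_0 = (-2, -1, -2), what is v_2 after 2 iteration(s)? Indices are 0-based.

v_2 = (-8, -8, 10)

v_0 = (-2, -1, -2).
v_1 = A·v_0 = (4, 0, -2).
v_2 = A·v_1 = (-8, -8, 10).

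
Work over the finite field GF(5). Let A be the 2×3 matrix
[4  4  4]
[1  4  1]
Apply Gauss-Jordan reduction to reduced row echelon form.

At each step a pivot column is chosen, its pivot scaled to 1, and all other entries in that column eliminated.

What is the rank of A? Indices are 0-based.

step 1: normalize row 0 (÷4) = (1, 1, 1)
  row 1: subtract 1×row0 = (0, 3, 0)
step 2: normalize row 1 (÷3) = (0, 1, 0)
  row 0: subtract 1×row1 = (1, 0, 1)

rank = 2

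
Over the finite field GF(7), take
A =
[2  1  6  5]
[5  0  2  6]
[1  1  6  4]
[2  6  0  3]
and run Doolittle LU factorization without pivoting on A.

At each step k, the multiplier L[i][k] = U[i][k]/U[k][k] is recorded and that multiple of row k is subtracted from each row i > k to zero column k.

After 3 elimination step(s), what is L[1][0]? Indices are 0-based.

L[1][0] = 6

Step 1: pivot at (0,0) is 2.
  row1 ← row1 − (6)·row0  ⇒  L[1][0]=6, U row1=(0, 1, 1, 4)
  row2 ← row2 − (4)·row0  ⇒  L[2][0]=4, U row2=(0, 4, 3, 5)
  row3 ← row3 − (1)·row0  ⇒  L[3][0]=1, U row3=(0, 5, 1, 5)
Step 2: pivot at (1,1) is 1.
  row2 ← row2 − (4)·row1  ⇒  L[2][1]=4, U row2=(0, 0, 6, 3)
  row3 ← row3 − (5)·row1  ⇒  L[3][1]=5, U row3=(0, 0, 3, 6)
Step 3: pivot at (2,2) is 6.
  row3 ← row3 − (4)·row2  ⇒  L[3][2]=4, U row3=(0, 0, 0, 1)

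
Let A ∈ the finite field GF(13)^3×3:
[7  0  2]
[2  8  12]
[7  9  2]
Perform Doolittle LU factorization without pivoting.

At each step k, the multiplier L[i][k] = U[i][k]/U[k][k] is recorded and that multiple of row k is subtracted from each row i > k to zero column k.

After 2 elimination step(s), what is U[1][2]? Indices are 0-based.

k=0: U[0][0]=7
  eliminate (1,0): mult=4, new row 1: (0, 8, 4); set L[1][0]=4
  eliminate (2,0): mult=1, new row 2: (0, 9, 0); set L[2][0]=1
k=1: U[1][1]=8
  eliminate (2,1): mult=6, new row 2: (0, 0, 2); set L[2][1]=6

U[1][2] = 4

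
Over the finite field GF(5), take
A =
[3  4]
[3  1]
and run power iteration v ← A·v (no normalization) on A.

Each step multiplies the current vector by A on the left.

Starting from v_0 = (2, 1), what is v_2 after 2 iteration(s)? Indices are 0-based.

v_2 = (3, 2)

v_0 = (2, 1).
v_1 = A·v_0 = (0, 2).
v_2 = A·v_1 = (3, 2).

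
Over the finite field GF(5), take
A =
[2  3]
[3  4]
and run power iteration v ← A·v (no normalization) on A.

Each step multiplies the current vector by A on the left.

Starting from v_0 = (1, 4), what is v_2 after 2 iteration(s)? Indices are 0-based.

v_2 = (0, 3)

v_0 = (1, 4).
v_1 = A·v_0 = (4, 4).
v_2 = A·v_1 = (0, 3).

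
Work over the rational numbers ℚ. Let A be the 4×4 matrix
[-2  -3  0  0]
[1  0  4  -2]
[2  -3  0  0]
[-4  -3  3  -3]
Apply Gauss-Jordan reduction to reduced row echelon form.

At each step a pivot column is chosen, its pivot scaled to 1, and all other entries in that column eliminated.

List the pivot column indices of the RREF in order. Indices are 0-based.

pivot(0,0)=-2: scale R0 → (1, 3/2, 0, 0)
  clear (1,0): R1 −= (1)R0 → (0, -3/2, 4, -2)
  clear (2,0): R2 −= (2)R0 → (0, -6, 0, 0)
  clear (3,0): R3 −= (-4)R0 → (0, 3, 3, -3)
pivot(1,1)=-3/2: scale R1 → (0, 1, -8/3, 4/3)
  clear (0,1): R0 −= (3/2)R1 → (1, 0, 4, -2)
  clear (2,1): R2 −= (-6)R1 → (0, 0, -16, 8)
  clear (3,1): R3 −= (3)R1 → (0, 0, 11, -7)
pivot(2,2)=-16: scale R2 → (0, 0, 1, -1/2)
  clear (0,2): R0 −= (4)R2 → (1, 0, 0, 0)
  clear (1,2): R1 −= (-8/3)R2 → (0, 1, 0, 0)
  clear (3,2): R3 −= (11)R2 → (0, 0, 0, -3/2)
pivot(3,3)=-3/2: scale R3 → (0, 0, 0, 1)
  clear (2,3): R2 −= (-1/2)R3 → (0, 0, 1, 0)

pivot columns: 0, 1, 2, 3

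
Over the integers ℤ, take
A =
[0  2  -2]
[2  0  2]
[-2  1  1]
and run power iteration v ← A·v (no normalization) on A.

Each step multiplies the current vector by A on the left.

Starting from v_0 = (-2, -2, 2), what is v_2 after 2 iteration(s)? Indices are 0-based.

v_2 = (-8, -8, 20)

v_0 = (-2, -2, 2).
v_1 = A·v_0 = (-8, 0, 4).
v_2 = A·v_1 = (-8, -8, 20).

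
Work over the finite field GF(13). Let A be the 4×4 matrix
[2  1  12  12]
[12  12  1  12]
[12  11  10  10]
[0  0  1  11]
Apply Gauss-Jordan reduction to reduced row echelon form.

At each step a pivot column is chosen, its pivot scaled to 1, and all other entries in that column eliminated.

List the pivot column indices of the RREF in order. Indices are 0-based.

pivot columns: 0, 1, 2, 3

[1] R0 /= 2  ⇒  (1, 7, 6, 6)
     R1 -= 12·R0  ⇒  (0, 6, 7, 5)
     R2 -= 12·R0  ⇒  (0, 5, 3, 3)
[2] R1 /= 6  ⇒  (0, 1, 12, 3)
     R0 -= 7·R1  ⇒  (1, 0, 0, 11)
     R2 -= 5·R1  ⇒  (0, 0, 8, 1)
[3] R2 /= 8  ⇒  (0, 0, 1, 5)
     R1 -= 12·R2  ⇒  (0, 1, 0, 8)
     R3 -= 1·R2  ⇒  (0, 0, 0, 6)
[4] R3 /= 6  ⇒  (0, 0, 0, 1)
     R0 -= 11·R3  ⇒  (1, 0, 0, 0)
     R1 -= 8·R3  ⇒  (0, 1, 0, 0)
     R2 -= 5·R3  ⇒  (0, 0, 1, 0)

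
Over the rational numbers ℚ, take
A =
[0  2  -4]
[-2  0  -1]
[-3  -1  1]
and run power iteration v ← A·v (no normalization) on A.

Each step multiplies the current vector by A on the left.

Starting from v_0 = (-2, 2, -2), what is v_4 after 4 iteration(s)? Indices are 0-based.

v_0 = (-2, 2, -2).
v_1 = A·v_0 = (12, 6, 2).
v_2 = A·v_1 = (4, -26, -40).
v_3 = A·v_2 = (108, 32, -26).
v_4 = A·v_3 = (168, -190, -382).

v_4 = (168, -190, -382)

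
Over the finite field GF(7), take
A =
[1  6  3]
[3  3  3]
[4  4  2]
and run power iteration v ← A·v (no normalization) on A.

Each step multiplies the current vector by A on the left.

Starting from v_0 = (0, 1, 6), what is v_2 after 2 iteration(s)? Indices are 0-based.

v_0 = (0, 1, 6).
v_1 = A·v_0 = (3, 0, 2).
v_2 = A·v_1 = (2, 1, 2).

v_2 = (2, 1, 2)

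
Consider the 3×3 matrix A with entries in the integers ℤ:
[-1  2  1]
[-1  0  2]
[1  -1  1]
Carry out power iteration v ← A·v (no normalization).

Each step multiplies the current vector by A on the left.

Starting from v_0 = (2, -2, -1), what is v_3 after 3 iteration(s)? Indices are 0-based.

v_0 = (2, -2, -1).
v_1 = A·v_0 = (-7, -4, 3).
v_2 = A·v_1 = (2, 13, 0).
v_3 = A·v_2 = (24, -2, -11).

v_3 = (24, -2, -11)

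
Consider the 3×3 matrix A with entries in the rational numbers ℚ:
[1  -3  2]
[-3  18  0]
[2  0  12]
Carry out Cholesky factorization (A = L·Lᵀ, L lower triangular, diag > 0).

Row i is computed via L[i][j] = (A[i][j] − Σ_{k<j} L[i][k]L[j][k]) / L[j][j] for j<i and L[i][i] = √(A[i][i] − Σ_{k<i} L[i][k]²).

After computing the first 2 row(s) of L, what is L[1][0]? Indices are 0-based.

L[1][0] = -3

Step 1: L[0][0] = √(1) = 1.
  L[1][0] = (-3) / L[0][0] = -3.
Step 2: L[1][1] = √(9) = 3.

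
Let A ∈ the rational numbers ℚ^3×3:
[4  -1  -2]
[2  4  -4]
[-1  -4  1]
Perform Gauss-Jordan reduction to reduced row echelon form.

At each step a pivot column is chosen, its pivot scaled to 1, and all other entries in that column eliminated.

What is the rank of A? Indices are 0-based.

rank = 3

pivot(0,0)=4: scale R0 → (1, -1/4, -1/2)
  clear (1,0): R1 −= (2)R0 → (0, 9/2, -3)
  clear (2,0): R2 −= (-1)R0 → (0, -17/4, 1/2)
pivot(1,1)=9/2: scale R1 → (0, 1, -2/3)
  clear (0,1): R0 −= (-1/4)R1 → (1, 0, -2/3)
  clear (2,1): R2 −= (-17/4)R1 → (0, 0, -7/3)
pivot(2,2)=-7/3: scale R2 → (0, 0, 1)
  clear (0,2): R0 −= (-2/3)R2 → (1, 0, 0)
  clear (1,2): R1 −= (-2/3)R2 → (0, 1, 0)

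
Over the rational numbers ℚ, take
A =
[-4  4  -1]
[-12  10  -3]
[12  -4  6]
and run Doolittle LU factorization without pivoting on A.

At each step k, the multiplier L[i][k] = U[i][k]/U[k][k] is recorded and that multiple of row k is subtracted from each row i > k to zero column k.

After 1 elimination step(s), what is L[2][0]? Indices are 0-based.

k=0: U[0][0]=-4
  eliminate (1,0): mult=3, new row 1: (0, -2, 0); set L[1][0]=3
  eliminate (2,0): mult=-3, new row 2: (0, 8, 3); set L[2][0]=-3

L[2][0] = -3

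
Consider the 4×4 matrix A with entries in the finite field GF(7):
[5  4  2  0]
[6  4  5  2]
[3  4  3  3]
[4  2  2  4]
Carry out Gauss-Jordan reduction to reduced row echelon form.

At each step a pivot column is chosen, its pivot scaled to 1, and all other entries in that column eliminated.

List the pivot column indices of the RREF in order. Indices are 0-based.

step 1: normalize row 0 (÷5) = (1, 5, 6, 0)
  row 1: subtract 6×row0 = (0, 2, 4, 2)
  row 2: subtract 3×row0 = (0, 3, 6, 3)
  row 3: subtract 4×row0 = (0, 3, 6, 4)
step 2: normalize row 1 (÷2) = (0, 1, 2, 1)
  row 0: subtract 5×row1 = (1, 0, 3, 2)
  row 2: subtract 3×row1 = (0, 0, 0, 0)
  row 3: subtract 3×row1 = (0, 0, 0, 1)
skip col 2 (zero from row 2)
step 3: exchange rows 2,3
step 3: normalize row 2 (÷1) = (0, 0, 0, 1)
  row 0: subtract 2×row2 = (1, 0, 3, 0)
  row 1: subtract 1×row2 = (0, 1, 2, 0)

pivot columns: 0, 1, 3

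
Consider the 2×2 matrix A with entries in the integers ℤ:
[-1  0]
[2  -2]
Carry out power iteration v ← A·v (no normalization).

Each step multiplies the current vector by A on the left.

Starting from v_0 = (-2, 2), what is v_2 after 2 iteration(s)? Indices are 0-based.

v_0 = (-2, 2).
v_1 = A·v_0 = (2, -8).
v_2 = A·v_1 = (-2, 20).

v_2 = (-2, 20)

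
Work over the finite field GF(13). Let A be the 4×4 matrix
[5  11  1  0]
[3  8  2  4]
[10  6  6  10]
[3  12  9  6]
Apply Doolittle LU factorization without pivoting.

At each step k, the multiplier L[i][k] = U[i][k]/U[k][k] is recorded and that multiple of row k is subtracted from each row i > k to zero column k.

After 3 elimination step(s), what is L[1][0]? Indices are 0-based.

Step 1: pivot at (0,0) is 5.
  row1 ← row1 − (11)·row0  ⇒  L[1][0]=11, U row1=(0, 4, 4, 4)
  row2 ← row2 − (2)·row0  ⇒  L[2][0]=2, U row2=(0, 10, 4, 10)
  row3 ← row3 − (11)·row0  ⇒  L[3][0]=11, U row3=(0, 8, 11, 6)
Step 2: pivot at (1,1) is 4.
  row2 ← row2 − (9)·row1  ⇒  L[2][1]=9, U row2=(0, 0, 7, 0)
  row3 ← row3 − (2)·row1  ⇒  L[3][1]=2, U row3=(0, 0, 3, 11)
Step 3: pivot at (2,2) is 7.
  row3 ← row3 − (6)·row2  ⇒  L[3][2]=6, U row3=(0, 0, 0, 11)

L[1][0] = 11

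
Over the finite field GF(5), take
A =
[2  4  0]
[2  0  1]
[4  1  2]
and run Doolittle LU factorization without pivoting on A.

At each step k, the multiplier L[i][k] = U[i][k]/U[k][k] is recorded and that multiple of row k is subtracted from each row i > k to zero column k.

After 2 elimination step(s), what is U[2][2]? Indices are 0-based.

U[2][2] = 4

Step 1: pivot at (0,0) is 2.
  row1 ← row1 − (1)·row0  ⇒  L[1][0]=1, U row1=(0, 1, 1)
  row2 ← row2 − (2)·row0  ⇒  L[2][0]=2, U row2=(0, 3, 2)
Step 2: pivot at (1,1) is 1.
  row2 ← row2 − (3)·row1  ⇒  L[2][1]=3, U row2=(0, 0, 4)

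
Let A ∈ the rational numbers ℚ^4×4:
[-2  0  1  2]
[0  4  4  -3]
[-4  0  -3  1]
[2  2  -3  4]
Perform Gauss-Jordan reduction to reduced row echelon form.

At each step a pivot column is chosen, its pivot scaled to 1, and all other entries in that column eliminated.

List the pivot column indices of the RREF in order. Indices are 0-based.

step 1: normalize row 0 (÷-2) = (1, 0, -1/2, -1)
  row 2: subtract -4×row0 = (0, 0, -5, -3)
  row 3: subtract 2×row0 = (0, 2, -2, 6)
step 2: normalize row 1 (÷4) = (0, 1, 1, -3/4)
  row 3: subtract 2×row1 = (0, 0, -4, 15/2)
step 3: normalize row 2 (÷-5) = (0, 0, 1, 3/5)
  row 0: subtract -1/2×row2 = (1, 0, 0, -7/10)
  row 1: subtract 1×row2 = (0, 1, 0, -27/20)
  row 3: subtract -4×row2 = (0, 0, 0, 99/10)
step 4: normalize row 3 (÷99/10) = (0, 0, 0, 1)
  row 0: subtract -7/10×row3 = (1, 0, 0, 0)
  row 1: subtract -27/20×row3 = (0, 1, 0, 0)
  row 2: subtract 3/5×row3 = (0, 0, 1, 0)

pivot columns: 0, 1, 2, 3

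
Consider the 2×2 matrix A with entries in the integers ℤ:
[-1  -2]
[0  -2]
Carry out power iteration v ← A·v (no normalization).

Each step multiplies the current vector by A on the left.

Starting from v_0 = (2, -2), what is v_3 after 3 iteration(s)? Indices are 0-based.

v_3 = (26, 16)

v_0 = (2, -2).
v_1 = A·v_0 = (2, 4).
v_2 = A·v_1 = (-10, -8).
v_3 = A·v_2 = (26, 16).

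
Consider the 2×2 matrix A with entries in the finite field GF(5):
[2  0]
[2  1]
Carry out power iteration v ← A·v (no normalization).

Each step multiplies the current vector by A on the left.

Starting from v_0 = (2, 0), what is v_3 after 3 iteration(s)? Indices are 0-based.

v_0 = (2, 0).
v_1 = A·v_0 = (4, 4).
v_2 = A·v_1 = (3, 2).
v_3 = A·v_2 = (1, 3).

v_3 = (1, 3)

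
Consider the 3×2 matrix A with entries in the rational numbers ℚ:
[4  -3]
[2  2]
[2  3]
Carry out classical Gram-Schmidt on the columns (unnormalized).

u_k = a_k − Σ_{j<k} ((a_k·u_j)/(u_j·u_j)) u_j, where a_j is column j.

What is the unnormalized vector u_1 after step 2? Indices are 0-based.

u_1 = (-8/3, 13/6, 19/6)

Step 1: u_0 = a_0 = (4, 2, 2).
Step 2: u_1 = a_1 − (-1/12)·u_0 = (-8/3, 13/6, 19/6).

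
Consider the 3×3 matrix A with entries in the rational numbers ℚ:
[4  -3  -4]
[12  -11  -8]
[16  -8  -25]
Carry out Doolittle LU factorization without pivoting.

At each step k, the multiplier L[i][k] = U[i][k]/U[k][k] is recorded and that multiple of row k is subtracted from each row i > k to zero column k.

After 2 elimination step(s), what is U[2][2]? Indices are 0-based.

U[2][2] = -1

k=0: U[0][0]=4
  eliminate (1,0): mult=3, new row 1: (0, -2, 4); set L[1][0]=3
  eliminate (2,0): mult=4, new row 2: (0, 4, -9); set L[2][0]=4
k=1: U[1][1]=-2
  eliminate (2,1): mult=-2, new row 2: (0, 0, -1); set L[2][1]=-2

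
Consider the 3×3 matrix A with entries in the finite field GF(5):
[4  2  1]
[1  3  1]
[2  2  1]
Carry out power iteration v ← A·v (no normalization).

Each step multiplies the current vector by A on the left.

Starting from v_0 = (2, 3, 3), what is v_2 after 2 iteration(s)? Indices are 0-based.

v_0 = (2, 3, 3).
v_1 = A·v_0 = (2, 4, 3).
v_2 = A·v_1 = (4, 2, 0).

v_2 = (4, 2, 0)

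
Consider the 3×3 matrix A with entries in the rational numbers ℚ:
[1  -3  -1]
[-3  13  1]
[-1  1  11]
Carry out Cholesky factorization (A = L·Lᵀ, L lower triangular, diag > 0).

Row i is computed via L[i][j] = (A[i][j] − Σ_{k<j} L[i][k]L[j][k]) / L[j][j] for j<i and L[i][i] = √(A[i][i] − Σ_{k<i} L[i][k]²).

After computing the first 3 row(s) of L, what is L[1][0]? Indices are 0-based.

L[1][0] = -3

Step 1: L[0][0] = √(1) = 1.
  L[1][0] = (-3) / L[0][0] = -3.
Step 2: L[1][1] = √(4) = 2.
  L[2][0] = (-1) / L[0][0] = -1.
  L[2][1] = (-2) / L[1][1] = -1.
Step 3: L[2][2] = √(9) = 3.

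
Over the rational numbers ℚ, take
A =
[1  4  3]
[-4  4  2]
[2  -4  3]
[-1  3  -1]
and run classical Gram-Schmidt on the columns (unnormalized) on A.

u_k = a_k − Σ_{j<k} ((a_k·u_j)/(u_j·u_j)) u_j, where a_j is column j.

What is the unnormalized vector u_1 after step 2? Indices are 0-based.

Step 1: u_0 = a_0 = (1, -4, 2, -1).
Step 2: u_1 = a_1 − (-23/22)·u_0 = (111/22, -2/11, -21/11, 43/22).

u_1 = (111/22, -2/11, -21/11, 43/22)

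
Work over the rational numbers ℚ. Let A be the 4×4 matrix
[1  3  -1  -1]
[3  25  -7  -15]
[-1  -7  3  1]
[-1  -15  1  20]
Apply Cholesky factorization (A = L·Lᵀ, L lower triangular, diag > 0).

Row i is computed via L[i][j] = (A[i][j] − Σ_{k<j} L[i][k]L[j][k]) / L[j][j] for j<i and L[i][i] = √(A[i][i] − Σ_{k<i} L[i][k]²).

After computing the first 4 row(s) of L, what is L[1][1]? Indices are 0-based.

L[1][1] = 4

Step 1: L[0][0] = √(1) = 1.
  L[1][0] = (3) / L[0][0] = 3.
Step 2: L[1][1] = √(16) = 4.
  L[2][0] = (-1) / L[0][0] = -1.
  L[2][1] = (-4) / L[1][1] = -1.
Step 3: L[2][2] = √(1) = 1.
  L[3][0] = (-1) / L[0][0] = -1.
  L[3][1] = (-12) / L[1][1] = -3.
  L[3][2] = (-3) / L[2][2] = -3.
Step 4: L[3][3] = √(1) = 1.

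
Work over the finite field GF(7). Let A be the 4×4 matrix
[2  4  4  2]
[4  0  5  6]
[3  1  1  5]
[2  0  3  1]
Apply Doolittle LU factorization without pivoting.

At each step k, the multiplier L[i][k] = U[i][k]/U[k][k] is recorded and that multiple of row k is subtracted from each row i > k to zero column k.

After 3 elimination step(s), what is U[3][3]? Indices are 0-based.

U[3][3] = 4

k=0: U[0][0]=2
  eliminate (1,0): mult=2, new row 1: (0, 6, 4, 2); set L[1][0]=2
  eliminate (2,0): mult=5, new row 2: (0, 2, 2, 2); set L[2][0]=5
  eliminate (3,0): mult=1, new row 3: (0, 3, 6, 6); set L[3][0]=1
k=1: U[1][1]=6
  eliminate (2,1): mult=5, new row 2: (0, 0, 3, 6); set L[2][1]=5
  eliminate (3,1): mult=4, new row 3: (0, 0, 4, 5); set L[3][1]=4
k=2: U[2][2]=3
  eliminate (3,2): mult=6, new row 3: (0, 0, 0, 4); set L[3][2]=6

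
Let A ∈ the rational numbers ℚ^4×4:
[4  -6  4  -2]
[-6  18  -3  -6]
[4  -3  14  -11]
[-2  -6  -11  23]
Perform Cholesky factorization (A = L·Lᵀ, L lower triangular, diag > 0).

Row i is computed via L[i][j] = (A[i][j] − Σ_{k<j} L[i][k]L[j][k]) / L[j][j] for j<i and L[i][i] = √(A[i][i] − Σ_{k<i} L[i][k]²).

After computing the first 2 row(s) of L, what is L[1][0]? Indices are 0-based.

Step 1: L[0][0] = √(4) = 2.
  L[1][0] = (-6) / L[0][0] = -3.
Step 2: L[1][1] = √(9) = 3.

L[1][0] = -3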